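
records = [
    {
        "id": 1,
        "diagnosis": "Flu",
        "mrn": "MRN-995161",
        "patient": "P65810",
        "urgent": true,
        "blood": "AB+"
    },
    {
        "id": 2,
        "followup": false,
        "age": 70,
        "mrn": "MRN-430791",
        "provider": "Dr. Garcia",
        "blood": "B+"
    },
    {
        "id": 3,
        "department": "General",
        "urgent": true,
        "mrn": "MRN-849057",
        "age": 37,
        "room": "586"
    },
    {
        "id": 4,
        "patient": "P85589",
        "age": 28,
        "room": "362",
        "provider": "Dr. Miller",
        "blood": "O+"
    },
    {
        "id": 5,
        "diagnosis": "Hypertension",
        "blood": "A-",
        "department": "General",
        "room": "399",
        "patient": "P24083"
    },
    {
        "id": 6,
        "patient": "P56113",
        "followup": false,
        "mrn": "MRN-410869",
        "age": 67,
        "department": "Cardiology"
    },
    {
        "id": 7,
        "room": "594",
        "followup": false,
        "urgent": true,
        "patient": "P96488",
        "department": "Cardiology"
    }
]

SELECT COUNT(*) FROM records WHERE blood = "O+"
1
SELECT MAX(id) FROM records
7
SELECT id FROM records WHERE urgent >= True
[1, 3, 7]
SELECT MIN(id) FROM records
1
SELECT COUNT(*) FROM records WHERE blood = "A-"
1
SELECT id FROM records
[1, 2, 3, 4, 5, 6, 7]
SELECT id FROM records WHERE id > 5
[6, 7]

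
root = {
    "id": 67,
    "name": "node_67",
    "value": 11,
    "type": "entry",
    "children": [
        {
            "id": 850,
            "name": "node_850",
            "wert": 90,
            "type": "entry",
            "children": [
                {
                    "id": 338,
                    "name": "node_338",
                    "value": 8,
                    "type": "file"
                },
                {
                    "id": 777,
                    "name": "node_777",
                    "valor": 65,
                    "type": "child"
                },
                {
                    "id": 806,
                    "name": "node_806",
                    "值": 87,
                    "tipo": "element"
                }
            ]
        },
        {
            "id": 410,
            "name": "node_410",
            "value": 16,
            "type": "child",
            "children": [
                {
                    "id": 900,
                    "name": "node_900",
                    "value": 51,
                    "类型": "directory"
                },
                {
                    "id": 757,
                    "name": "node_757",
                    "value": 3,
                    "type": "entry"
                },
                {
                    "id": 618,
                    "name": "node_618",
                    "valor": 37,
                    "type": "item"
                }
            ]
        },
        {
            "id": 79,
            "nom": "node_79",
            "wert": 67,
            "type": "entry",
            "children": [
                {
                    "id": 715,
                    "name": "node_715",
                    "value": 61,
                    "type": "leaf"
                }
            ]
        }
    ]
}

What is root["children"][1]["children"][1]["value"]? 3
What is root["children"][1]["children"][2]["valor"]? 37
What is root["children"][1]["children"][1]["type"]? "entry"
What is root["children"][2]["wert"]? 67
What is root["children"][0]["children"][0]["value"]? 8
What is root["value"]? 11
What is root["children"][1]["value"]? 16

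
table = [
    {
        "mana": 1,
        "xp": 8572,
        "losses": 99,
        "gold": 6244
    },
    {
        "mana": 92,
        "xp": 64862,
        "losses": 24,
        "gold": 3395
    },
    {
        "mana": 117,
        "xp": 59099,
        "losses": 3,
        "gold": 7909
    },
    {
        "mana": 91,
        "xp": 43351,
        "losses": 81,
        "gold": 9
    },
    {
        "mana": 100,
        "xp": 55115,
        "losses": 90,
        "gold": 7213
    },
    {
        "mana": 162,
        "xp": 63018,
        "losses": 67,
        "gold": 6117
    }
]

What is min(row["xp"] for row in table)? 8572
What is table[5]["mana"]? 162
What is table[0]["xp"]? 8572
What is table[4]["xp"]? 55115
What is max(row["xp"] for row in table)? 64862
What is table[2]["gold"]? 7909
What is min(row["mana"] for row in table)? 1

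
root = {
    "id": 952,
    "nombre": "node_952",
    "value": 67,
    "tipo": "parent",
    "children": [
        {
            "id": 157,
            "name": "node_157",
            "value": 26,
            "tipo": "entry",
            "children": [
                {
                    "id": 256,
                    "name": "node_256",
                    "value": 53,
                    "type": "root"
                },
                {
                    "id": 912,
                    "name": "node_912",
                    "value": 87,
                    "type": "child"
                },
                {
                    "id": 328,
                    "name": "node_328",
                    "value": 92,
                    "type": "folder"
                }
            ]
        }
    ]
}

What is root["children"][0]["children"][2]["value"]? 92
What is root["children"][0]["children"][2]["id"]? 328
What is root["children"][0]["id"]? 157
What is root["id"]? 952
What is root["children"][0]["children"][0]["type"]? "root"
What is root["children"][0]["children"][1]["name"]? "node_912"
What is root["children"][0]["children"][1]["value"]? 87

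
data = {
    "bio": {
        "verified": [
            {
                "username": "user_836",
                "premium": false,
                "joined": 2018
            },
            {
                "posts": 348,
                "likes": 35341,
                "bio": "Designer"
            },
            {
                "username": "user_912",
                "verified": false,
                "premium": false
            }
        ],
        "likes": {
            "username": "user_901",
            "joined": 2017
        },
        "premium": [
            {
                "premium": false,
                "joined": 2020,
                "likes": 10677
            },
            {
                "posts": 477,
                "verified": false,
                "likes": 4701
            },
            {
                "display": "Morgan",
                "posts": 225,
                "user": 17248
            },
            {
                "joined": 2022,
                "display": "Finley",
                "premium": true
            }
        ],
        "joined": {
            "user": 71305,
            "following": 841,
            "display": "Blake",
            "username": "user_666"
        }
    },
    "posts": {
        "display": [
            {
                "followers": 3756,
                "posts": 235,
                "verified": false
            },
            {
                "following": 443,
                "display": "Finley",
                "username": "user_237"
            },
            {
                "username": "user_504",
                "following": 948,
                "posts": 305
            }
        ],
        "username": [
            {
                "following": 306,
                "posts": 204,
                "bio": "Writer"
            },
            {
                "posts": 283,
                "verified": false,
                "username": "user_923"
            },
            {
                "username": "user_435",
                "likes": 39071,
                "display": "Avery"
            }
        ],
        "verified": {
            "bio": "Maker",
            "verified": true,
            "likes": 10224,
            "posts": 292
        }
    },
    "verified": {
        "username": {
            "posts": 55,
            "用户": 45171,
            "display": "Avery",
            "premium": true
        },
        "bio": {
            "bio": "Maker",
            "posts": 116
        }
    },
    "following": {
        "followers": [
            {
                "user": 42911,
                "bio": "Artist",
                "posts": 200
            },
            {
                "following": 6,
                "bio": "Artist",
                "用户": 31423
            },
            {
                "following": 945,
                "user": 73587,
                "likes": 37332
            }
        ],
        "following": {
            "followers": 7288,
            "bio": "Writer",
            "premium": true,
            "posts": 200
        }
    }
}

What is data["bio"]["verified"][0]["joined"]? 2018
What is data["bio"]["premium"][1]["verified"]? False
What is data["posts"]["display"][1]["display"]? "Finley"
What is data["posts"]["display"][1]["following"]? 443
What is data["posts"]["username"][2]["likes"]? 39071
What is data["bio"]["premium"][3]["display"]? "Finley"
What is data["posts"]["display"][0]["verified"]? False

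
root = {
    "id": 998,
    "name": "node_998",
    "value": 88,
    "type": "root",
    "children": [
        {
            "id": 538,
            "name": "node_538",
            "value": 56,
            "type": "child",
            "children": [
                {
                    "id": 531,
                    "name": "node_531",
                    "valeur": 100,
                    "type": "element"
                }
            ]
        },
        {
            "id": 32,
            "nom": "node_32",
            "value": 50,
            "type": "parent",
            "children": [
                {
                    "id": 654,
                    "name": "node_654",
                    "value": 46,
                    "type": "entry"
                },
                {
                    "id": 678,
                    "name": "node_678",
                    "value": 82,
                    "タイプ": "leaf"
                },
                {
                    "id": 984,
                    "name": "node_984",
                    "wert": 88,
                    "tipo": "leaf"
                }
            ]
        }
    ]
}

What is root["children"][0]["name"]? "node_538"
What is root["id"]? 998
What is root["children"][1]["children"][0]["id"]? 654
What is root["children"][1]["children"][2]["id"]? 984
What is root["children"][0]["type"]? "child"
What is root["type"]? "root"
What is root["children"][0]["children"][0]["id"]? 531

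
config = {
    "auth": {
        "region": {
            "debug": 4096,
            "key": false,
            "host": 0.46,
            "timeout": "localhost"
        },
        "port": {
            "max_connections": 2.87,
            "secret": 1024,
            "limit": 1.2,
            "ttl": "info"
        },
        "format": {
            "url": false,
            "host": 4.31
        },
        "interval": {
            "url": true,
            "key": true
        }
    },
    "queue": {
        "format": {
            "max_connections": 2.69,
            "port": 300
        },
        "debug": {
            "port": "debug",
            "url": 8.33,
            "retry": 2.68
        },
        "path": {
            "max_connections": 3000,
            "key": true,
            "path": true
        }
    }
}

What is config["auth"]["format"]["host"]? 4.31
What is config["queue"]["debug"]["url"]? 8.33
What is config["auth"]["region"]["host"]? 0.46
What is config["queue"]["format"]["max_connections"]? 2.69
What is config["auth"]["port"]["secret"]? 1024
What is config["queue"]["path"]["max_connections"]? 3000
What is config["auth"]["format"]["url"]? False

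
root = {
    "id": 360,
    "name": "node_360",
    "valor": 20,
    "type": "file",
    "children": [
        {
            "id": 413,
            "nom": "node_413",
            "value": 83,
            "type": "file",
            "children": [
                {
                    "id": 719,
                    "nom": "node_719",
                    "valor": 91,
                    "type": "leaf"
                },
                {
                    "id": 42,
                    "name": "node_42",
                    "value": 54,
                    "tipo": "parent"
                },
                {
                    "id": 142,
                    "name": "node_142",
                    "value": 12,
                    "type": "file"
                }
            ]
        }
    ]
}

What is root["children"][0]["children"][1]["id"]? 42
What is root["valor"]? 20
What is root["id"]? 360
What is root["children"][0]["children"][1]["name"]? "node_42"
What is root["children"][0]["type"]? "file"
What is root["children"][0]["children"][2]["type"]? "file"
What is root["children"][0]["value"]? 83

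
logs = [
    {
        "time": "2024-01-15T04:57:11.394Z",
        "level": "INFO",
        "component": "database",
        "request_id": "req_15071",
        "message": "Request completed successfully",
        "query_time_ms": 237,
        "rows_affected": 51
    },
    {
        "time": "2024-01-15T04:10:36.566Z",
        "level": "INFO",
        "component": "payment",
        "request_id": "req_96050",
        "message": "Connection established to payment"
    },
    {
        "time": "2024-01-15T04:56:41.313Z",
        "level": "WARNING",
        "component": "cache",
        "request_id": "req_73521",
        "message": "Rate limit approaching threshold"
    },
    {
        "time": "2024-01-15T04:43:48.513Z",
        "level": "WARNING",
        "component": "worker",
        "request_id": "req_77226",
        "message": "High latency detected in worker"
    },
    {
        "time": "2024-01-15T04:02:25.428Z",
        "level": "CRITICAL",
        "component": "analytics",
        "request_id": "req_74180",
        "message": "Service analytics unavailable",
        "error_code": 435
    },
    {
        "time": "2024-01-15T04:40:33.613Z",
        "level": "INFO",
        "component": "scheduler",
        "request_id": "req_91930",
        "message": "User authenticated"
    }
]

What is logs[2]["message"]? "Rate limit approaching threshold"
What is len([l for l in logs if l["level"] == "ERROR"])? 0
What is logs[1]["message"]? "Connection established to payment"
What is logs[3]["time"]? "2024-01-15T04:43:48.513Z"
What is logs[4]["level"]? "CRITICAL"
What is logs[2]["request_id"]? "req_73521"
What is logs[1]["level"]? "INFO"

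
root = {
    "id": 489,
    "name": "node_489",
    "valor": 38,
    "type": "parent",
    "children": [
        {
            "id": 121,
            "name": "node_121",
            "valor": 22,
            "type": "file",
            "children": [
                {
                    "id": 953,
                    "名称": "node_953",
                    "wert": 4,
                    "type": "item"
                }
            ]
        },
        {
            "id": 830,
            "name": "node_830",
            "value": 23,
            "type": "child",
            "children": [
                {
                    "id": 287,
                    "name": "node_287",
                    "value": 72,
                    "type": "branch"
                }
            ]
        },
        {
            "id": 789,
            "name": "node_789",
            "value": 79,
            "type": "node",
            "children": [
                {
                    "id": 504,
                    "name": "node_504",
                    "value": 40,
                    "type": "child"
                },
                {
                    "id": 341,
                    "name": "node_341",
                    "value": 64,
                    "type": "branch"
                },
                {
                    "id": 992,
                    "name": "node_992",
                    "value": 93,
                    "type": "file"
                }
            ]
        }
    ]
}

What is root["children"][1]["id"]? 830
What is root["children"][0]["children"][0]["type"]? "item"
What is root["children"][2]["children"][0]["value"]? 40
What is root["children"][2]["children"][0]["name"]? "node_504"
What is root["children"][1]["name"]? "node_830"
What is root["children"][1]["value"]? 23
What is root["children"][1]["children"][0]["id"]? 287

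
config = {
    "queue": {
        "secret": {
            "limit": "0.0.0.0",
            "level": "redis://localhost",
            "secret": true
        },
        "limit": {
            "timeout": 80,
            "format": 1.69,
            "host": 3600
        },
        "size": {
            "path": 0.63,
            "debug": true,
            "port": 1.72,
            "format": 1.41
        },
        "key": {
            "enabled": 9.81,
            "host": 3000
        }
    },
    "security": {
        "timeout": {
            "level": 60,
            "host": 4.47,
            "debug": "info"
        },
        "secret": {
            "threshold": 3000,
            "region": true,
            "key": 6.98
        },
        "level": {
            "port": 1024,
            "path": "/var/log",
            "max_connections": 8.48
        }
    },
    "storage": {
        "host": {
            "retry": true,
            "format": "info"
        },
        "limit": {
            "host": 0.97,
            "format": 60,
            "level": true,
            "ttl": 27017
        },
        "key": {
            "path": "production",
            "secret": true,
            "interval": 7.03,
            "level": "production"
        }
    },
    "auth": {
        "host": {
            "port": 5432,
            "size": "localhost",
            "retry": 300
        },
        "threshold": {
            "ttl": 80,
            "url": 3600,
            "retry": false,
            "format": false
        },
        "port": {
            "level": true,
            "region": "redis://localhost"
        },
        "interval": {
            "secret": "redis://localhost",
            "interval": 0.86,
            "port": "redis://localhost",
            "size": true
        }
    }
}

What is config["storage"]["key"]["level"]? "production"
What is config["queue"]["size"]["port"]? 1.72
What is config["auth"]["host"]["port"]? 5432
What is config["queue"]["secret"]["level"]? "redis://localhost"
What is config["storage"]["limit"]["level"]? True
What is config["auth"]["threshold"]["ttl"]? 80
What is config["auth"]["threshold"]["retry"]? False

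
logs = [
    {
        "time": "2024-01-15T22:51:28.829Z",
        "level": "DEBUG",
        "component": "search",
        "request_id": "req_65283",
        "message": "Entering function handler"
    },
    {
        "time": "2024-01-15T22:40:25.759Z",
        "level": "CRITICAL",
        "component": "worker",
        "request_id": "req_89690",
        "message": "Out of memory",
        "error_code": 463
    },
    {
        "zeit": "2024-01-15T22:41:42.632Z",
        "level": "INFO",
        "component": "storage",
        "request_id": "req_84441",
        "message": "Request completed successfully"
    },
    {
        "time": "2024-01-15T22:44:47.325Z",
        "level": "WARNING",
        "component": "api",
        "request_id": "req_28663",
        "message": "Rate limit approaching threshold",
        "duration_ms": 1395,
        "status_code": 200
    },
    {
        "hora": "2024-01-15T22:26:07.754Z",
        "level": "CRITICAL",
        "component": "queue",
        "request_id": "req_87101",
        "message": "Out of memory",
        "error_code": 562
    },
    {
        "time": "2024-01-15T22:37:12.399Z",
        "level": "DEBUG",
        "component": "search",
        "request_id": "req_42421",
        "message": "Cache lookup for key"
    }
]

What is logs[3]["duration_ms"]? 1395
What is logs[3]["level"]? "WARNING"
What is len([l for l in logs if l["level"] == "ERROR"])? 0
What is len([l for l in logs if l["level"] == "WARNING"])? 1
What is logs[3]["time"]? "2024-01-15T22:44:47.325Z"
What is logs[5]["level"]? "DEBUG"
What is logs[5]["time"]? "2024-01-15T22:37:12.399Z"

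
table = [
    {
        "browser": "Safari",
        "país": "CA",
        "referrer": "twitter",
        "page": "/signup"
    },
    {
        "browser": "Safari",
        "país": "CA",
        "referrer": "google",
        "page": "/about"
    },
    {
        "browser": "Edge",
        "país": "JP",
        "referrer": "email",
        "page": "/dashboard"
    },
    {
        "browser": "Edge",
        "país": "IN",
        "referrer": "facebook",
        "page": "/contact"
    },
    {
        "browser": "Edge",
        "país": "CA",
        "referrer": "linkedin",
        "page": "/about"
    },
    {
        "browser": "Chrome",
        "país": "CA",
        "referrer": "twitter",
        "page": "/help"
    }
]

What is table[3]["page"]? "/contact"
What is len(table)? 6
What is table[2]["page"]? "/dashboard"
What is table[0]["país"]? "CA"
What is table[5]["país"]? "CA"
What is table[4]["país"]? "CA"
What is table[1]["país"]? "CA"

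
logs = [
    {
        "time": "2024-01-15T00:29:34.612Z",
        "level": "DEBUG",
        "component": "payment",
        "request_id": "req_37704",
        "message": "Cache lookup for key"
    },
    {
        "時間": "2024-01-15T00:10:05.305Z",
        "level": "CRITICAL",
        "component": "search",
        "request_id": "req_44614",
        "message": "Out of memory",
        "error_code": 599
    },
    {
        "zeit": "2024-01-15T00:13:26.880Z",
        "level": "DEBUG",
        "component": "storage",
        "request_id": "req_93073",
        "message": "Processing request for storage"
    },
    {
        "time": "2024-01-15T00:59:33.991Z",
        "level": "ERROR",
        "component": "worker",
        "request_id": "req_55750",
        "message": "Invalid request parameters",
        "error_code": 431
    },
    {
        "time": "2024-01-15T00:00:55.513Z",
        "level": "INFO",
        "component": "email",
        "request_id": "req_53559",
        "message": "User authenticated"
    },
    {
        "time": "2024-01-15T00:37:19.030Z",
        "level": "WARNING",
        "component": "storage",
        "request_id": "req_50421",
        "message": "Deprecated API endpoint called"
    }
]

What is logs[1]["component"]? "search"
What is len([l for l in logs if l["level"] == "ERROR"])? 1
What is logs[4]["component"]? "email"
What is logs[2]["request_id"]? "req_93073"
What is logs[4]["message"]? "User authenticated"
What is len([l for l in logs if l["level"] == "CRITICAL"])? 1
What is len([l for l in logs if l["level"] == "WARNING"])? 1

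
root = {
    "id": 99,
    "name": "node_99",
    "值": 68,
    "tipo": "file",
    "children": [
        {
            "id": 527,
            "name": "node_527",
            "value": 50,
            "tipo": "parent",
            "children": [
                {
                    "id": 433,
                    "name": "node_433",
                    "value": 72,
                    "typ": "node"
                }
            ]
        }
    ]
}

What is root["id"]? 99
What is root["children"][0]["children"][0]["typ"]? "node"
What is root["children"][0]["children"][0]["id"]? 433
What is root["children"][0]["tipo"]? "parent"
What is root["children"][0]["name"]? "node_527"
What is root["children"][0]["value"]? 50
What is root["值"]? 68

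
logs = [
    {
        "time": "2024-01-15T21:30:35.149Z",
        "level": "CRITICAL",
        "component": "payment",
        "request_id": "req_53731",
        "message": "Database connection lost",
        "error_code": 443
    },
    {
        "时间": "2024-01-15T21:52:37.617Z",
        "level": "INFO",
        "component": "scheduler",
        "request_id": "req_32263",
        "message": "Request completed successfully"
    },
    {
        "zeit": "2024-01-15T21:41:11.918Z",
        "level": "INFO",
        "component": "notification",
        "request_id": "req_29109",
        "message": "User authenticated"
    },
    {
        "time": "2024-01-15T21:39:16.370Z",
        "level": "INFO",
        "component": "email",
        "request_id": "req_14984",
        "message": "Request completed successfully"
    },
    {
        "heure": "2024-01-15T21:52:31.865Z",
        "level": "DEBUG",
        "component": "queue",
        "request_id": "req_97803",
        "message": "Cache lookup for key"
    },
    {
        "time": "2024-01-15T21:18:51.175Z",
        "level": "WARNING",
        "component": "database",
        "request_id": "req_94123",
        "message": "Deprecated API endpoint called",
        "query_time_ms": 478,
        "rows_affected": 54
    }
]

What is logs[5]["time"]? "2024-01-15T21:18:51.175Z"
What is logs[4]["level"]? "DEBUG"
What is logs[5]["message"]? "Deprecated API endpoint called"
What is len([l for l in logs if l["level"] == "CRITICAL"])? 1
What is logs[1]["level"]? "INFO"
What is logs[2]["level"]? "INFO"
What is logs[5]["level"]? "WARNING"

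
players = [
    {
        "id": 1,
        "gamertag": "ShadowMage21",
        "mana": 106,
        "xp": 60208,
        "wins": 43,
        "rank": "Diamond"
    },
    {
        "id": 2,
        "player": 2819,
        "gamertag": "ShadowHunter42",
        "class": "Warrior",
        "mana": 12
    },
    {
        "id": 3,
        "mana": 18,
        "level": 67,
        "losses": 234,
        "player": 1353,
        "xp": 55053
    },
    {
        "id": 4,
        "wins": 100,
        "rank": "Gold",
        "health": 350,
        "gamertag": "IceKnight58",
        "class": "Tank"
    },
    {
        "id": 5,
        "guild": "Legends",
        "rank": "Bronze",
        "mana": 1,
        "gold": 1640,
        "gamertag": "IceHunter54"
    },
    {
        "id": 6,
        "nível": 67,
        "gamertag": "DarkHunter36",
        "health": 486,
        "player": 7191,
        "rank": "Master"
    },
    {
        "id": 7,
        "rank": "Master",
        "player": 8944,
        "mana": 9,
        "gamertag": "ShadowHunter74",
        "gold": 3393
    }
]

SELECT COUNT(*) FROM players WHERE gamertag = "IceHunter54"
1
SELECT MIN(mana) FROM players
1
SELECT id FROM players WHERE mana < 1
[]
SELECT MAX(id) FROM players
7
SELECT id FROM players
[1, 2, 3, 4, 5, 6, 7]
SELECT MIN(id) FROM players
1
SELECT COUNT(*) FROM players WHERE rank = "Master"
2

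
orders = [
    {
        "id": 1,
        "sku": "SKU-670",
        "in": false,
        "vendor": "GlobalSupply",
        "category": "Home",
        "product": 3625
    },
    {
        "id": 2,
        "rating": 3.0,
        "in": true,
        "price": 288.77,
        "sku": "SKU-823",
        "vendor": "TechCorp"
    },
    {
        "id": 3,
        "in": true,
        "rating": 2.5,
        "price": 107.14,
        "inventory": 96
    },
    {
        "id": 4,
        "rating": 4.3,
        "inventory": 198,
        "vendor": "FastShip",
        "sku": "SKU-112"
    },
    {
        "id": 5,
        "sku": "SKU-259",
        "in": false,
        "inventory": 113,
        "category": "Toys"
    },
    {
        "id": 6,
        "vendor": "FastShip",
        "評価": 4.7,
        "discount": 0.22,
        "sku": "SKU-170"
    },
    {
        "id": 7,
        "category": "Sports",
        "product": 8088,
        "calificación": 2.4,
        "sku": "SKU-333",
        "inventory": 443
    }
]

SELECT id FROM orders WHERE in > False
[2, 3]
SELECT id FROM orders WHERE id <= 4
[1, 2, 3, 4]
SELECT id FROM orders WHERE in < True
[1, 5]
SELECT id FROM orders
[1, 2, 3, 4, 5, 6, 7]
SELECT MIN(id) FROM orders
1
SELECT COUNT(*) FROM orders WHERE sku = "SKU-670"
1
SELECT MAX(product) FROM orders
8088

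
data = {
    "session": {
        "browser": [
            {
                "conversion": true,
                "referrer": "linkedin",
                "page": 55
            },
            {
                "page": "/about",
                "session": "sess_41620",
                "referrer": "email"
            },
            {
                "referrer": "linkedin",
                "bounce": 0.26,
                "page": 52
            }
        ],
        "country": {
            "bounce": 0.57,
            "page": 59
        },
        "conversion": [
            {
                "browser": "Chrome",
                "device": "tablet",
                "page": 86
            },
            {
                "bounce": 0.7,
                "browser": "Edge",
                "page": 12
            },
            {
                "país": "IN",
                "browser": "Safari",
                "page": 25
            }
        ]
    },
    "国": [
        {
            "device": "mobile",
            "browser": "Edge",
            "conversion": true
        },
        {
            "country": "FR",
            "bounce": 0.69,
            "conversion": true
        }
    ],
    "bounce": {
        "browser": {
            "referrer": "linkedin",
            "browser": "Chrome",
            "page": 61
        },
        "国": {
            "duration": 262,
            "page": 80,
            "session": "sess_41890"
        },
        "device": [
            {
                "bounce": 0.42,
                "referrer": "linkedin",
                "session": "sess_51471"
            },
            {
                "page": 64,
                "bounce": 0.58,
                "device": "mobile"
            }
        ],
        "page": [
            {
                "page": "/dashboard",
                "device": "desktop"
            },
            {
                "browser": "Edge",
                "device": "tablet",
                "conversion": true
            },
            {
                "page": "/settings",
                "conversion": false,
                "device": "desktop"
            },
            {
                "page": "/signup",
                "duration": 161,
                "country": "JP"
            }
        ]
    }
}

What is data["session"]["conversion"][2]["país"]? "IN"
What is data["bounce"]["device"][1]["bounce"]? 0.58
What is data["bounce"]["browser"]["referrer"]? "linkedin"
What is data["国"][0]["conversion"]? True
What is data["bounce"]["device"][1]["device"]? "mobile"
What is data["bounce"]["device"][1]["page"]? 64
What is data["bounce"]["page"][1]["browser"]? "Edge"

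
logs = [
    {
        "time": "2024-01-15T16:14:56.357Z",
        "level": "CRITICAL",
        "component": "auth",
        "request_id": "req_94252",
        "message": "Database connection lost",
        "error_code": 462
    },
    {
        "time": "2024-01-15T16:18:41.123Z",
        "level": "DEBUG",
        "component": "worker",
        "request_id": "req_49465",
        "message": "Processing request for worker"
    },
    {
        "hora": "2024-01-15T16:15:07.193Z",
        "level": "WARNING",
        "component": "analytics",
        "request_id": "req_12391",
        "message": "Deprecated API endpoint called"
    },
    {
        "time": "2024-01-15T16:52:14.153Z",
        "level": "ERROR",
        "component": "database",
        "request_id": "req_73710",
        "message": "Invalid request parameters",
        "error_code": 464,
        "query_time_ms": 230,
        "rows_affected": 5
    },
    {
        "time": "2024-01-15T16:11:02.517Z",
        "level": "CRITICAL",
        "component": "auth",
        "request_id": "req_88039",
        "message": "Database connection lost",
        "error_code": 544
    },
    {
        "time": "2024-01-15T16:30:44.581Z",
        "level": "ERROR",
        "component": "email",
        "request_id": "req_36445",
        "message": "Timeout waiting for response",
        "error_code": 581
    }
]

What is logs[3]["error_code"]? 464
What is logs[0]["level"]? "CRITICAL"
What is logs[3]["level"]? "ERROR"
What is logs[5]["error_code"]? 581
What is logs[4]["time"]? "2024-01-15T16:11:02.517Z"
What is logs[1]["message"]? "Processing request for worker"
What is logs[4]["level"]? "CRITICAL"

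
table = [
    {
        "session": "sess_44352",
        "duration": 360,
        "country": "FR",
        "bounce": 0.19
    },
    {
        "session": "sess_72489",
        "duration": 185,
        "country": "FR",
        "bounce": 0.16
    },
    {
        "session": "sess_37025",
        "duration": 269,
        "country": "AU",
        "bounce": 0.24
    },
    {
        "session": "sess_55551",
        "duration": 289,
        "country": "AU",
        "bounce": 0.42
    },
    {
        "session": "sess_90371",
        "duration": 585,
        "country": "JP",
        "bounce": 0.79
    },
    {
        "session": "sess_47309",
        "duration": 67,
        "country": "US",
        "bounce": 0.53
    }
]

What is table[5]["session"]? "sess_47309"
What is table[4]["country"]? "JP"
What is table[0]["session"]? "sess_44352"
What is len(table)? 6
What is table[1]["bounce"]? 0.16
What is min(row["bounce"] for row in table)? 0.16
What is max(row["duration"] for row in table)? 585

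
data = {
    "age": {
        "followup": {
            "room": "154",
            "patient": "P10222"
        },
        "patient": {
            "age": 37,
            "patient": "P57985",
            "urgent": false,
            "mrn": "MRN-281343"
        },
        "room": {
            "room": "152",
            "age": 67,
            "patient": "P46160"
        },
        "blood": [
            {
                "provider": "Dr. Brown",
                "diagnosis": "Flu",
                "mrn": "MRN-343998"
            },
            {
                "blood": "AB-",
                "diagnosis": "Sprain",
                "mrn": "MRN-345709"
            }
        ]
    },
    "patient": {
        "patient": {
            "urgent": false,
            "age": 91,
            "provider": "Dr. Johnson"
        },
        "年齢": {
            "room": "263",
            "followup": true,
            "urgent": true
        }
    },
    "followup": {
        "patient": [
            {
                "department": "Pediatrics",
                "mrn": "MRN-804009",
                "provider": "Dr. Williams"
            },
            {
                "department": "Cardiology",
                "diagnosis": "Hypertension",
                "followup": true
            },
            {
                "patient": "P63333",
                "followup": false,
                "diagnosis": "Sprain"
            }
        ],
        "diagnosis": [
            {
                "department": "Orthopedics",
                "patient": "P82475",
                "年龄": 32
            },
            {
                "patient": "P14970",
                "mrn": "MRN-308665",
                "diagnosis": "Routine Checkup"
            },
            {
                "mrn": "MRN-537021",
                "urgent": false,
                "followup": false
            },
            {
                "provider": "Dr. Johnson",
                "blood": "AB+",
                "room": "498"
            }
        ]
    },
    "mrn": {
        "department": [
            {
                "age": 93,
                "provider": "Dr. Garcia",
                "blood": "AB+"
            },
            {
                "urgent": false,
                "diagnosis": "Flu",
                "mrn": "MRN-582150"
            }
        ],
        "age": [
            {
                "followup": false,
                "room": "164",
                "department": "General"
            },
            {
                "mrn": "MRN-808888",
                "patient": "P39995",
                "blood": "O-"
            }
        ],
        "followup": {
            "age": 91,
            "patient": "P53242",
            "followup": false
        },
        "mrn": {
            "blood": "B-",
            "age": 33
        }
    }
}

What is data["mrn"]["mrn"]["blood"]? "B-"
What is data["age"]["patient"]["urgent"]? False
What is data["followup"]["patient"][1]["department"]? "Cardiology"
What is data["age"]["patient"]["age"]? 37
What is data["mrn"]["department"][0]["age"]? 93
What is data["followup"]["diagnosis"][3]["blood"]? "AB+"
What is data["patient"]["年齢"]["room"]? "263"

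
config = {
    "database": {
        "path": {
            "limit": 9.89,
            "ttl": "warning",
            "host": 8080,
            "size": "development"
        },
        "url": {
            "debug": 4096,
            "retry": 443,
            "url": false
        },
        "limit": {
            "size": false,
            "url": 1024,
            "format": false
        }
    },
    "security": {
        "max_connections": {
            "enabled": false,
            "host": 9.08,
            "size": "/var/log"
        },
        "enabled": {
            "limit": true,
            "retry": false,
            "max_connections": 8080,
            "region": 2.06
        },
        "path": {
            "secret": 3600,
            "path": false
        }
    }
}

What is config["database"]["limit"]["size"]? False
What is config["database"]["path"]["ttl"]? "warning"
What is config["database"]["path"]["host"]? 8080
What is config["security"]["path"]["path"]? False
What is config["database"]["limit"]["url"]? 1024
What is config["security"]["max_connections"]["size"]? "/var/log"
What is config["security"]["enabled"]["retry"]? False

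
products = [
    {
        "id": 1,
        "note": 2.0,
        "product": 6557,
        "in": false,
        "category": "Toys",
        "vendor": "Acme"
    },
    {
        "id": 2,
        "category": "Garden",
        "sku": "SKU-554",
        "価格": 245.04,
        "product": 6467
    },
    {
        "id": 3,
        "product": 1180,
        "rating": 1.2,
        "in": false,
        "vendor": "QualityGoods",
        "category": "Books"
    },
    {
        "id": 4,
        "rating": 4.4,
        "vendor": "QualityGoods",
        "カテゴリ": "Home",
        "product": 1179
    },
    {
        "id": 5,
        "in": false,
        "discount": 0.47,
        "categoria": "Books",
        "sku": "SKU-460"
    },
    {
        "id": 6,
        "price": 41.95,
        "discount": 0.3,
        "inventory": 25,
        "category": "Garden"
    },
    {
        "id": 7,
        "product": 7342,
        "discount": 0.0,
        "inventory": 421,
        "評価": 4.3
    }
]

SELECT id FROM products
[1, 2, 3, 4, 5, 6, 7]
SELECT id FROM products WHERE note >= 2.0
[1]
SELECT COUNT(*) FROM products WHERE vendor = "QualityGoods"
2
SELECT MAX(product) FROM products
7342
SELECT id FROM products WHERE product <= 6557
[1, 2, 3, 4]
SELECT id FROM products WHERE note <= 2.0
[1]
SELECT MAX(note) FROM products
2.0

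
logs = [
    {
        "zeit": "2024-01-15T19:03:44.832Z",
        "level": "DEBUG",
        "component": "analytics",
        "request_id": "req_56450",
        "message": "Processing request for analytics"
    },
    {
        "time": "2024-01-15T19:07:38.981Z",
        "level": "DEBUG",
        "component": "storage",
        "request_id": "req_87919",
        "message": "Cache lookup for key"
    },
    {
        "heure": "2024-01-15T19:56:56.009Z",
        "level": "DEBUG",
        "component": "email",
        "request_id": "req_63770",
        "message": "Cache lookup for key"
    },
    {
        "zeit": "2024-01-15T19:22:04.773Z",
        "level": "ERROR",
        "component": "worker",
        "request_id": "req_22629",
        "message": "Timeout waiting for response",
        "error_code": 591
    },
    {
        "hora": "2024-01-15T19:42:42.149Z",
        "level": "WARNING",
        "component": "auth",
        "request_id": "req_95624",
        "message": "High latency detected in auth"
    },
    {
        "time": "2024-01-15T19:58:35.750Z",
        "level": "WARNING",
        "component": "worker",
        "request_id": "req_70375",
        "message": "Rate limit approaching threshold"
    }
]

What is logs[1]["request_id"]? "req_87919"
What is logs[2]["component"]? "email"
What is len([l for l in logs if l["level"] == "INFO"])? 0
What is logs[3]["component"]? "worker"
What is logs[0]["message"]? "Processing request for analytics"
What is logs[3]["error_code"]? 591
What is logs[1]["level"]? "DEBUG"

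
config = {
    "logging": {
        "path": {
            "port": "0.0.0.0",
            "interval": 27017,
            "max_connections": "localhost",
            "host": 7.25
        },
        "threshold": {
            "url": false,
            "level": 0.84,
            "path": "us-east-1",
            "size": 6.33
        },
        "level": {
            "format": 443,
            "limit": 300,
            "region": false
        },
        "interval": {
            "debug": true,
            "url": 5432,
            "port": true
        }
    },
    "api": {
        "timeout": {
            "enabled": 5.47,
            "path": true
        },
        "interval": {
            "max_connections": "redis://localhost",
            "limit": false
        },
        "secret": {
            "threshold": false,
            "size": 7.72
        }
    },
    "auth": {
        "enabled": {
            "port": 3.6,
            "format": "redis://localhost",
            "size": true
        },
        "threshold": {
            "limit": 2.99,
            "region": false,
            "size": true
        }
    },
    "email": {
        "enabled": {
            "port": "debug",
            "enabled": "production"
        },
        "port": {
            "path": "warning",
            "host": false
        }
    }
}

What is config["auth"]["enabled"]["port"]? 3.6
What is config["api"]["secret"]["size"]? 7.72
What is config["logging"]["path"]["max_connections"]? "localhost"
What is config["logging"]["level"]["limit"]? 300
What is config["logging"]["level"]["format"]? 443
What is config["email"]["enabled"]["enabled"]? "production"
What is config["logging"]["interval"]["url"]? 5432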